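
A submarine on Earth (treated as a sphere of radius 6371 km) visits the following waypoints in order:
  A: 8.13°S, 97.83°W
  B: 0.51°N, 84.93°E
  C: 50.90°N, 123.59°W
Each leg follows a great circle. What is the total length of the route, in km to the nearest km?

32811 km

Leg A→B: central angle 3.0002 rad, distance 19114.3 km.
Leg B→C: central angle 2.1498 rad, distance 13696.6 km.
Total: 19114.3 + 13696.6 ≈ 32811 km.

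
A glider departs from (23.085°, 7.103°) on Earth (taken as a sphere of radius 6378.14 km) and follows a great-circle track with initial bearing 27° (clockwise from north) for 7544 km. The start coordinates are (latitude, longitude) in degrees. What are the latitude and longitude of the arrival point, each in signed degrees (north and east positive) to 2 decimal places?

Angular distance δ = d/R = 7544/6378.14 = 1.18279 rad; initial bearing θ = 0.4712 rad.
sin φ₂ = sin φ₁ cos δ + cos φ₁ sin δ cos θ = (0.3921)(0.3783) + (0.9199)(0.9257)(0.8910) = 0.9071, so φ₂ = 65.10°.
Δλ = atan2(sin θ sin δ cos φ₁, cos δ − sin φ₁ sin φ₂) = atan2(0.3866, 0.0227) = 86.642°.
λ₂ = 7.103° + 86.642° = 93.75°.

65.10°, 93.75°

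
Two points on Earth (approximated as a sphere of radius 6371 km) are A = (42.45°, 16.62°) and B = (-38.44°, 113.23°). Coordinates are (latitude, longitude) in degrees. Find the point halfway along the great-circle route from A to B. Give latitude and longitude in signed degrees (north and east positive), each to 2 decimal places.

Central angle δ = 2.0785 rad. Interpolating on the sphere with fraction f = 0.5:
P = [sin((1−f)δ)·A + sin(fδ)·B] / sin δ = 0.9864·A + 0.9864·B in Cartesian coordinates,
giving P = (0.3927, 0.9182, 0.0525), i.e. latitude 3.01°, longitude 66.84°.

3.01°, 66.84°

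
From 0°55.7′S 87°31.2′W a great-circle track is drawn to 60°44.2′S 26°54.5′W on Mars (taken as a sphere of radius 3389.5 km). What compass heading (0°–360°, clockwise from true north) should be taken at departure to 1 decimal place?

153.9°

With φ₁ = -0.0162, φ₂ = -1.0601, Δλ = 1.0579 rad, the forward-azimuth formula gives
θ = atan2( sin Δλ cos φ₂ , cos φ₁ sin φ₂ − sin φ₁ cos φ₂ cos Δλ ) = atan2(0.4259, -0.8684) = 153.87°.
So the initial bearing is 153.9°.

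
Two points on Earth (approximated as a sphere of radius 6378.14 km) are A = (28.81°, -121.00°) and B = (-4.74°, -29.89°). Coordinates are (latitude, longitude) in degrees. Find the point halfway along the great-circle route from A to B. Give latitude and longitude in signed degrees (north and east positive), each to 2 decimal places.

16.90°, -71.70°

The central angle between A and B is δ = 1.6276 rad.
With f = 0.5, the slerp weights are sin((1−f)δ)/sin δ = 0.7281 and sin(fδ)/sin δ = 0.7281.
Weighted sum of the unit vectors: (0.7281)·(-0.4513,-0.7511,0.4819) + (0.7281)·(0.8640,-0.4966,-0.0826) = (0.3005, -0.9084, 0.2907).
Converting back: φ = atan2(z, √(x²+y²)) = 16.90°, λ = atan2(y, x) = -71.70°.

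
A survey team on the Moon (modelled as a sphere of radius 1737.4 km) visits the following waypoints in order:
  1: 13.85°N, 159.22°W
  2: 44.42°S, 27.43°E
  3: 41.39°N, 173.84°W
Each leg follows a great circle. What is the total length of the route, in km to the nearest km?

9494 km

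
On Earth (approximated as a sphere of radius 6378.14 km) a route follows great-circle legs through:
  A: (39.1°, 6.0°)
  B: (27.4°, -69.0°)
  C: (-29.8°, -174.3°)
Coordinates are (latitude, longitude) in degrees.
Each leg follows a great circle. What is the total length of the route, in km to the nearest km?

Leg A→B: central angle 1.0831 rad, distance 6908.4 km.
Leg B→C: central angle 2.0175 rad, distance 12867.9 km.
Total: 6908.4 + 12867.9 ≈ 19776 km.

19776 km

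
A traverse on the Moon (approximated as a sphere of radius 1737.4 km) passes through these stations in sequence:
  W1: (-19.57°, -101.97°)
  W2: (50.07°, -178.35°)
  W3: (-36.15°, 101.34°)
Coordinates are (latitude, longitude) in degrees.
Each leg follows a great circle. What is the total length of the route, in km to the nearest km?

Leg W1→W2: central angle 1.6855 rad, distance 2928.4 km.
Leg W2→W3: central angle 1.9446 rad, distance 3378.5 km.
Total: 2928.4 + 3378.5 ≈ 6307 km.

6307 km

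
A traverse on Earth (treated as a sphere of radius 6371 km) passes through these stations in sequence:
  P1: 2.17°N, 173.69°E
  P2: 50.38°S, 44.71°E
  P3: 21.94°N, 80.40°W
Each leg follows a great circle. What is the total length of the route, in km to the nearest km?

27173 km

Leg P1→P2: central angle 2.0153 rad, distance 12839.5 km.
Leg P2→P3: central angle 2.2498 rad, distance 14333.4 km.
Total: 12839.5 + 14333.4 ≈ 27173 km.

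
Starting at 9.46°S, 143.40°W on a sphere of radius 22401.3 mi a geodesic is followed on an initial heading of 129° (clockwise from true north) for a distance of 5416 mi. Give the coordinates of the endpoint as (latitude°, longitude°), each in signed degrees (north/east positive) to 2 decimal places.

-17.95°, -132.12°

Angular distance δ = d/R = 5416/22401.3 = 0.24177 rad; initial bearing θ = 2.2515 rad.
sin φ₂ = sin φ₁ cos δ + cos φ₁ sin δ cos θ = (-0.1644)(0.9709) + (0.9864)(0.2394)(-0.6293) = -0.3082, so φ₂ = -17.95°.
Δλ = atan2(sin θ sin δ cos φ₁, cos δ − sin φ₁ sin φ₂) = atan2(0.1835, 0.9203) = 11.279°.
λ₂ = -143.400° + 11.279° = -132.12°.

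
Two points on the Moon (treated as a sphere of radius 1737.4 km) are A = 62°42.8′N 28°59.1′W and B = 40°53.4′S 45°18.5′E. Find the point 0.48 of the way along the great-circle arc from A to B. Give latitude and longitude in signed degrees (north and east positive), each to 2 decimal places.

15.57°, 17.70°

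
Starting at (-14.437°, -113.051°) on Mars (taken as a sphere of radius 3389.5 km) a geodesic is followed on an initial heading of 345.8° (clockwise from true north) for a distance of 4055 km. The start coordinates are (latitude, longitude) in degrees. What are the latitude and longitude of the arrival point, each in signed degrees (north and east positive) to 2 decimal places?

Angular distance δ = d/R = 4055/3389.5 = 1.19634 rad; initial bearing θ = 6.0353 rad.
sin φ₂ = sin φ₁ cos δ + cos φ₁ sin δ cos θ = (-0.2493)(0.3658) + (0.9684)(0.9307)(0.9694) = 0.7826, so φ₂ = 51.50°.
Δλ = atan2(sin θ sin δ cos φ₁, cos δ − sin φ₁ sin φ₂) = atan2(-0.2211, 0.5609) = -21.515°.
λ₂ = -113.051° − 21.515° = -134.57°.

51.50°, -134.57°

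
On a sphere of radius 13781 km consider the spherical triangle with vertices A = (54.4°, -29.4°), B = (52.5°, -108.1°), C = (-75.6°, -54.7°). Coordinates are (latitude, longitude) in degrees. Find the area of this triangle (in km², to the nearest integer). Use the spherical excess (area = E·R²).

Side lengths (central angles): a = 2.3161, b = 2.2872, c = 0.7749 rad; semiperimeter s = 2.6891.
By l'Huilier's theorem, tan(E/4) = √[tan(s/2) tan((s−a)/2) tan((s−b)/2) tan((s−c)/2)], giving spherical excess E = 1.8122 rad.
Area = E·R² = 1.8122 × (13781)² ≈ 344166443 km².

344166443 km²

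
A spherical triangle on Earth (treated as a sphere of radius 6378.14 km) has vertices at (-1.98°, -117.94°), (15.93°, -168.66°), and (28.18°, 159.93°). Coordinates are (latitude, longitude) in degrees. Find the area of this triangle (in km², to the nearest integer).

Side lengths (central angles): a = 0.5490, b = 1.4663, c = 0.9286 rad; semiperimeter s = 1.4720.
By l'Huilier's theorem, tan(E/4) = √[tan(s/2) tan((s−a)/2) tan((s−b)/2) tan((s−c)/2)], giving spherical excess E = 0.0755 rad.
Area = E·R² = 0.0755 × (6378.14)² ≈ 3070788 km².

3070788 km²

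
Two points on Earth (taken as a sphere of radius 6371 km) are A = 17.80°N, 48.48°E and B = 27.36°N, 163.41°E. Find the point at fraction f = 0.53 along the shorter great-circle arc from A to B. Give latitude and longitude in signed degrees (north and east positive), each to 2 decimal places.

37.99°, 106.70°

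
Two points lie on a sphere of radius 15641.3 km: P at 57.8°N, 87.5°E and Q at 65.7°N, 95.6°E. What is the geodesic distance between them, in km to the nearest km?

2393 km

With latitudes φ₁ = 57.800°, φ₂ = 65.700° and longitude difference Δλ = 8.100°:
Haversine: a = sin²(Δφ/2) + cos φ₁ cos φ₂ sin²(Δλ/2) = 0.0047 + (0.5329)(0.4115)(0.0050) = 0.00584.
Central angle c = 2·arcsin(√a) = 0.15298 rad.
Distance = R·c = 15641.3 × 0.1530 ≈ 2393 km.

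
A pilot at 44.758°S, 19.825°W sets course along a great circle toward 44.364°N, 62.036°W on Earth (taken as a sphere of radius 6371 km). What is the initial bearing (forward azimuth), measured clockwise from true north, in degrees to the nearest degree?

331°

With φ₁ = -0.7812, φ₂ = 0.7743, Δλ = -0.7367 rad, the forward-azimuth formula gives
θ = atan2( sin Δλ cos φ₂ , cos φ₁ sin φ₂ − sin φ₁ cos φ₂ cos Δλ ) = atan2(-0.4803, 0.8693) = -28.92°.
Adding 360° brings this into [0°, 360°): 331°.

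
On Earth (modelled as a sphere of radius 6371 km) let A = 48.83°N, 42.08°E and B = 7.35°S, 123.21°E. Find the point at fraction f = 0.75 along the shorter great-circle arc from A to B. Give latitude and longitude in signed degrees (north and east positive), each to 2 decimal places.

9.75°, 108.62°

Central angle δ = 1.5664 rad. Interpolating on the sphere with fraction f = 0.75:
P = [sin((1−f)δ)·A + sin(fδ)·B] / sin δ = 0.3817·A + 0.9226·B in Cartesian coordinates,
giving P = (-0.3147, 0.9340, 0.1693), i.e. latitude 9.75°, longitude 108.62°.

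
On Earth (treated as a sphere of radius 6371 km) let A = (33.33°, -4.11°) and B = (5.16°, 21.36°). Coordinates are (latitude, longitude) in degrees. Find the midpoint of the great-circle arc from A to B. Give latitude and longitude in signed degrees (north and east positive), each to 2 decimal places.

The central angle between A and B is δ = 0.6424 rad.
With f = 0.5, the slerp weights are sin((1−f)δ)/sin δ = 0.5269 and sin(fδ)/sin δ = 0.5269.
Weighted sum of the unit vectors: (0.5269)·(0.8334,-0.0599,0.5495) + (0.5269)·(0.9275,0.3628,0.0899) = (0.9279, 0.1596, 0.3369).
Converting back: φ = atan2(z, √(x²+y²)) = 19.69°, λ = atan2(y, x) = 9.76°.

19.69°, 9.76°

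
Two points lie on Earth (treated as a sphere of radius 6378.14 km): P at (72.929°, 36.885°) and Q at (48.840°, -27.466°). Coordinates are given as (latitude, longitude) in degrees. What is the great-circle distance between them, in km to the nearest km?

4069 km

In radians: φ₁ = 1.2729, φ₂ = 0.8524, Δλ = -64.351° = -1.1231 rad.
cos c = sin φ₁ sin φ₂ + cos φ₁ cos φ₂ cos Δλ = (0.9559)(0.7529) + (0.2936)(0.6582)(0.4329) = 0.80334,
so c = arccos(0.80334) = 0.63792 rad.
Distance = R·c = 6378.14 × 0.6379 ≈ 4069 km.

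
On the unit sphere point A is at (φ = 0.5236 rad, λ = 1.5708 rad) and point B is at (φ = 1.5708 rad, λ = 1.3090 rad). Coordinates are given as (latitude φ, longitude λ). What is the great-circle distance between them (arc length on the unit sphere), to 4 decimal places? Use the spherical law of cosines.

In radians: φ₁ = 0.5236, φ₂ = 1.5708, Δλ = -15.000° = -0.2618 rad.
cos c = sin φ₁ sin φ₂ + cos φ₁ cos φ₂ cos Δλ = (0.5000)(1.0000) + (0.8660)(-0.0000)(0.9659) = 0.50000,
so c = arccos(0.50000) = 1.04720 rad.
On the unit sphere the arc length equals the central angle: 1.0472.

1.0472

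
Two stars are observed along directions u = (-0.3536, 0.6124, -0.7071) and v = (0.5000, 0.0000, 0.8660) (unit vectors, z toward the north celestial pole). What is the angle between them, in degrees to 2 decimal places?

u·v = -0.7891; |u| = 1.0000, |v| = 1.0000.
cos θ = (u·v)/(|u||v|) = -0.7891, so θ = 142.11°.

142.11°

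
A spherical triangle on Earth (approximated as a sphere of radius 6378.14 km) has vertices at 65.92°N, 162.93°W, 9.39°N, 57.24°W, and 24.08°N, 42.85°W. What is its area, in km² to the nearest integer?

Side lengths (central angles): a = 0.3509, b = 1.3839, c = 1.5307 rad; semiperimeter s = 1.6328.
By l'Huilier's theorem, tan(E/4) = √[tan(s/2) tan((s−a)/2) tan((s−b)/2) tan((s−c)/2)], giving spherical excess E = 0.2844 rad.
Area = E·R² = 0.2844 × (6378.14)² ≈ 11568021 km².

11568021 km²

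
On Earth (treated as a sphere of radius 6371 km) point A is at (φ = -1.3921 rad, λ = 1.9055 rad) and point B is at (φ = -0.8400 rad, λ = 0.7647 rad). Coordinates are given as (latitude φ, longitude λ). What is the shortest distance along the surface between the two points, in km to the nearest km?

Let φ₁ = -1.3921 rad, φ₂ = -0.8400 rad, and Δλ = -1.1408 rad.
cos c = sin φ₁ sin φ₂ + cos φ₁ cos φ₂ cos Δλ = (-0.9841)(-0.7446) + (0.1777)(0.6675)(0.4169) = 0.78224,
so c = arccos(0.78224) = 0.67254 rad.
Distance = R·c = 6371 × 0.6725 ≈ 4285 km.

4285 km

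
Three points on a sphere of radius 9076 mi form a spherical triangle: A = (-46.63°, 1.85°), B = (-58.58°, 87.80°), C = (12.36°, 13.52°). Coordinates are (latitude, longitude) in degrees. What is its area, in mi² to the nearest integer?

Side lengths (central angles): a = 1.6155, b = 1.0457, c = 0.8690 rad; semiperimeter s = 1.7651.
By l'Huilier's theorem, tan(E/4) = √[tan(s/2) tan((s−a)/2) tan((s−b)/2) tan((s−c)/2)], giving spherical excess E = 0.5105 rad.
Area = E·R² = 0.5105 × (9076)² ≈ 42050916 mi².

42050916 mi²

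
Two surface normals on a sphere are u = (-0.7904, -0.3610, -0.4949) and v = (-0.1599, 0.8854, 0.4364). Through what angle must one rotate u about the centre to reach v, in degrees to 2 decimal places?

u·v = -0.4092; |u| = 1.0000, |v| = 1.0000.
cos θ = (u·v)/(|u||v|) = -0.4092, so θ = 114.16°.

114.16°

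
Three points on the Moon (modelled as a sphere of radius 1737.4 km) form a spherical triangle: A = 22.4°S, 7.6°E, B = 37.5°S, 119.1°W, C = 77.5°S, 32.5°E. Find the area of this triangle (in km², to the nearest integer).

1934869 km²

Side lengths (central angles): a = 1.1115, b = 0.9842, c = 1.7787 rad; semiperimeter s = 1.9372.
By l'Huilier's theorem, tan(E/4) = √[tan(s/2) tan((s−a)/2) tan((s−b)/2) tan((s−c)/2)], giving spherical excess E = 0.6410 rad.
Area = E·R² = 0.6410 × (1737.4)² ≈ 1934869 km².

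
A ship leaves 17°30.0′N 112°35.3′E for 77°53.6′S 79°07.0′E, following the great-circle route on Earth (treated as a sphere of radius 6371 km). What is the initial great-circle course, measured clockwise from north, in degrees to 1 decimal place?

186.7°

With φ₁ = 0.3054, φ₂ = -1.3595, Δλ = -0.5842 rad, the forward-azimuth formula gives
θ = atan2( sin Δλ cos φ₂ , cos φ₁ sin φ₂ − sin φ₁ cos φ₂ cos Δλ ) = atan2(-0.1157, -0.9851) = -173.30°.
Adding 360° brings this into [0°, 360°): 186.7°.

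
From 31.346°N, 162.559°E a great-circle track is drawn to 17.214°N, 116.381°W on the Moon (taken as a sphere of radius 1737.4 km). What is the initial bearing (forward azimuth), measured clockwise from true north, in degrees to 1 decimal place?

Δλ = 81.060° = 1.4148 rad.
y = sin Δλ · cos φ₂ = (0.9879)(0.9552) = 0.9436
x = cos φ₁ sin φ₂ − sin φ₁ cos φ₂ cos Δλ = (0.8540)(0.2959) − (0.5202)(0.9552)(0.1554) = 0.1755
θ = atan2(y, x) = 79.46°, so the bearing is 79.5°.

79.5°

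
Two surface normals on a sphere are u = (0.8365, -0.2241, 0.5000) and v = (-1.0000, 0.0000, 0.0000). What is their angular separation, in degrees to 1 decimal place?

146.8°

u·v = -0.8365; |u| = 1.0000, |v| = 1.0000.
cos θ = (u·v)/(|u||v|) = -0.8365, so θ = 146.8°.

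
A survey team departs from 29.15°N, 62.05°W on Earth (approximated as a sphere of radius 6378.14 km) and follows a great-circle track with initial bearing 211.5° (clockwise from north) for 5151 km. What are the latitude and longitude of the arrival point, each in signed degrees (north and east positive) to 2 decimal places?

Angular distance δ = d/R = 5151/6378.14 = 0.80760 rad; initial bearing θ = 3.6914 rad.
sin φ₂ = sin φ₁ cos δ + cos φ₁ sin δ cos θ = (0.4871)(0.6912) + (0.8733)(0.7226)(-0.8526) = -0.2014, so φ₂ = -11.62°.
Δλ = atan2(sin θ sin δ cos φ₁, cos δ − sin φ₁ sin φ₂) = atan2(-0.3298, 0.7893) = -22.673°.
λ₂ = -62.050° − 22.673° = -84.72°.

-11.62°, -84.72°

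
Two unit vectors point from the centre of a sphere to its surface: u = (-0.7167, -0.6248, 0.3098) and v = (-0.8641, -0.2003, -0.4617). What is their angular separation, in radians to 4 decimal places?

0.9255 rad

u·v = 0.6014; |u| = 1.0000, |v| = 1.0000.
cos θ = (u·v)/(|u||v|) = 0.6014, so θ = 0.9255 rad.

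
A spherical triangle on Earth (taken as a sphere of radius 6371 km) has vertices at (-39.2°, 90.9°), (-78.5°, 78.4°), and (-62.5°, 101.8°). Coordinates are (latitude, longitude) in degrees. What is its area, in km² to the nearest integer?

Side lengths (central angles): a = 0.3055, b = 0.4227, c = 0.6917 rad; semiperimeter s = 0.7099.
By l'Huilier's theorem, tan(E/4) = √[tan(s/2) tan((s−a)/2) tan((s−b)/2) tan((s−c)/2)], giving spherical excess E = 0.0401 rad.
Area = E·R² = 0.0401 × (6371)² ≈ 1626548 km².

1626548 km²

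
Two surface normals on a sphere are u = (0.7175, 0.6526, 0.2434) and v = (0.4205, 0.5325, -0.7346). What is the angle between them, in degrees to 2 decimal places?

u·v = 0.4704; |u| = 1.0000, |v| = 1.0000.
cos θ = (u·v)/(|u||v|) = 0.4704, so θ = 61.94°.

61.94°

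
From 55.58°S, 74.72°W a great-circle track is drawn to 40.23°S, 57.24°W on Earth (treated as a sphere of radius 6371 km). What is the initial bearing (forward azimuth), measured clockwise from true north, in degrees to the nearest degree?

44°

With φ₁ = -0.9701, φ₂ = -0.7021, Δλ = 0.3051 rad, the forward-azimuth formula gives
θ = atan2( sin Δλ cos φ₂ , cos φ₁ sin φ₂ − sin φ₁ cos φ₂ cos Δλ ) = atan2(0.2293, 0.2356) = 44.22°.
So the initial bearing is 44°.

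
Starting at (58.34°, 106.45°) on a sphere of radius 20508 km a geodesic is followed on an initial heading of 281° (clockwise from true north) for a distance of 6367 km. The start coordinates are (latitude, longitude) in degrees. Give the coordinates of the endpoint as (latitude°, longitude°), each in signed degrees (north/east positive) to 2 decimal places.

57.25°, 72.78°

Angular distance δ = d/R = 6367/20508 = 0.31046 rad; initial bearing θ = 4.9044 rad.
sin φ₂ = sin φ₁ cos δ + cos φ₁ sin δ cos θ = (0.8512)(0.9522) + (0.5249)(0.3055)(0.1908) = 0.8411, so φ₂ = 57.25°.
Δλ = atan2(sin θ sin δ cos φ₁, cos δ − sin φ₁ sin φ₂) = atan2(-0.1574, 0.2363) = -33.670°.
λ₂ = 106.450° − 33.670° = 72.78°.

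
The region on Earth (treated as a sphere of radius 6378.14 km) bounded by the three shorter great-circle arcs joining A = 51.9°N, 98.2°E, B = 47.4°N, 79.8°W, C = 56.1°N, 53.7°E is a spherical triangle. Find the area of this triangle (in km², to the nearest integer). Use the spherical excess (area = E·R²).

12747372 km²

Side lengths (central angles): a = 1.2121, b = 0.4542, c = 1.4082 rad; semiperimeter s = 1.5372.
By l'Huilier's theorem, tan(E/4) = √[tan(s/2) tan((s−a)/2) tan((s−b)/2) tan((s−c)/2)], giving spherical excess E = 0.3134 rad.
Area = E·R² = 0.3134 × (6378.14)² ≈ 12747372 km².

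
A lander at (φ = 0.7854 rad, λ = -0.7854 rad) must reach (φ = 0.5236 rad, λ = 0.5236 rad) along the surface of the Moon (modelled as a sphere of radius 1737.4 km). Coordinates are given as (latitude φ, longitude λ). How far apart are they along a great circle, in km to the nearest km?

1795 km

In radians: φ₁ = 0.7854, φ₂ = 0.5236, Δλ = 75.000° = 1.3090 rad.
Haversine: a = sin²(Δφ/2) + cos φ₁ cos φ₂ sin²(Δλ/2) = 0.0170 + (0.7071)(0.8660)(0.3706) = 0.24398.
Central angle c = 2·arcsin(√a) = 1.03323 rad.
Distance = R·c = 1737.4 × 1.0332 ≈ 1795 km.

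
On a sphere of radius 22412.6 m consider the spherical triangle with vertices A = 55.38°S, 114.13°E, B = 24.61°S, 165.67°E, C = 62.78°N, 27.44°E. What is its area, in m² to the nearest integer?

1068256743 m²

Side lengths (central angles): a = 2.3192, b = 2.3700, c = 0.8447 rad; semiperimeter s = 2.7669.
By l'Huilier's theorem, tan(E/4) = √[tan(s/2) tan((s−a)/2) tan((s−b)/2) tan((s−c)/2)], giving spherical excess E = 2.1266 rad.
Area = E·R² = 2.1266 × (22412.6)² ≈ 1068256743 m².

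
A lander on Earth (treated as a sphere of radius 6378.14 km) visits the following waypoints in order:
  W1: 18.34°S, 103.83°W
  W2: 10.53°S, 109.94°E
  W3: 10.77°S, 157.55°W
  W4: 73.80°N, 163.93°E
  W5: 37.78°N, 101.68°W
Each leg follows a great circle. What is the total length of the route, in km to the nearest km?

Leg W1→W2: central angle 2.3721 rad, distance 15129.6 km.
Leg W2→W3: central angle 1.5789 rad, distance 10070.7 km.
Leg W3→W4: central angle 1.5358 rad, distance 9795.6 km.
Leg W4→W5: central angle 0.9626 rad, distance 6139.3 km.
Total: 15129.6 + 10070.7 + 9795.6 + 6139.3 ≈ 41135 km.

41135 km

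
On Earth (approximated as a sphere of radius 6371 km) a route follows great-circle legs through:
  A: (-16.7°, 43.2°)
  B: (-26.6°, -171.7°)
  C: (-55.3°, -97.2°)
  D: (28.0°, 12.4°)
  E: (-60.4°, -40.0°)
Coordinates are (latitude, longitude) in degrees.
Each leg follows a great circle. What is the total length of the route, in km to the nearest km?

Leg A→B: central angle 2.1819 rad, distance 13900.7 km.
Leg B→C: central angle 1.0424 rad, distance 6641.1 km.
Leg C→D: central angle 2.1587 rad, distance 13752.8 km.
Leg D→E: central angle 1.7134 rad, distance 10916.0 km.
Total: 13900.7 + 6641.1 + 13752.8 + 10916.0 ≈ 45211 km.

45211 km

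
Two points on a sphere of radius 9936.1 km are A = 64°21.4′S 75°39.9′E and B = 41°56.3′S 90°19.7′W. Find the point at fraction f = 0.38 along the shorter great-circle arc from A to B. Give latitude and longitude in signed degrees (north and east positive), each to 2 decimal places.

-84.68°, -33.19°

Central angle δ = 1.2764 rad. Interpolating on the sphere with fraction f = 0.38:
P = [sin((1−f)δ)·A + sin(fδ)·B] / sin δ = 0.7433·A + 0.4872·B in Cartesian coordinates,
giving P = (0.0776, -0.0507, -0.9957), i.e. latitude -84.68°, longitude -33.19°.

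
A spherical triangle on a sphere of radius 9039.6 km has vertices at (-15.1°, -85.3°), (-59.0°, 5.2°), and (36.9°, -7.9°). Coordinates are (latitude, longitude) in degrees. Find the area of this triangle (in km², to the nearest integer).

116725073 km²

Side lengths (central angles): a = 1.6846, b = 1.5588, c = 1.3501 rad; semiperimeter s = 2.2967.
By l'Huilier's theorem, tan(E/4) = √[tan(s/2) tan((s−a)/2) tan((s−b)/2) tan((s−c)/2)], giving spherical excess E = 1.4285 rad.
Area = E·R² = 1.4285 × (9039.6)² ≈ 116725073 km².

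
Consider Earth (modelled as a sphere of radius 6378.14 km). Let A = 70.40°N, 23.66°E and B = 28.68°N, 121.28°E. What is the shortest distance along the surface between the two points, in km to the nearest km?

7303 km

Let φ₁ = 1.2287 rad, φ₂ = 0.5006 rad, and Δλ = 1.7038 rad.
cos c = sin φ₁ sin φ₂ + cos φ₁ cos φ₂ cos Δλ = (0.9421)(0.4799) + (0.3355)(0.8773)(-0.1326) = 0.41309,
so c = arccos(0.41309) = 1.14496 rad.
Distance = R·c = 6378.14 × 1.1450 ≈ 7303 km.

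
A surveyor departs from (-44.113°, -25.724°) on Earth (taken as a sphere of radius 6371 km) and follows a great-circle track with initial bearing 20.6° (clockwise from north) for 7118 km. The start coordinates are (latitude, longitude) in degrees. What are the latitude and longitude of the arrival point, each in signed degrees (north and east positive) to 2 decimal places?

Angular distance δ = d/R = 7118/6371 = 1.11725 rad; initial bearing θ = 0.3595 rad.
sin φ₂ = sin φ₁ cos δ + cos φ₁ sin δ cos θ = (-0.6961)(0.4382) + (0.7180)(0.8989)(0.9361) = 0.2991, so φ₂ = 17.41°.
Δλ = atan2(sin θ sin δ cos φ₁, cos δ − sin φ₁ sin φ₂) = atan2(0.2271, 0.6464) = 19.357°.
λ₂ = -25.724° + 19.357° = -6.37°.

17.41°, -6.37°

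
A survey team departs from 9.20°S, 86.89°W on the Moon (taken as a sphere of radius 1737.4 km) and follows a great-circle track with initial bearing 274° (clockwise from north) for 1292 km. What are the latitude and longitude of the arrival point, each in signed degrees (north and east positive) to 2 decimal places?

Angular distance δ = d/R = 1292/1737.4 = 0.74364 rad; initial bearing θ = 4.7822 rad.
sin φ₂ = sin φ₁ cos δ + cos φ₁ sin δ cos θ = (-0.1599)(0.7360) + (0.9871)(0.6770)(0.0698) = -0.0711, so φ₂ = -4.07°.
Δλ = atan2(sin θ sin δ cos φ₁, cos δ − sin φ₁ sin φ₂) = atan2(-0.6666, 0.7246) = -42.612°.
λ₂ = -86.890° − 42.612° = -129.50°.

-4.07°, -129.50°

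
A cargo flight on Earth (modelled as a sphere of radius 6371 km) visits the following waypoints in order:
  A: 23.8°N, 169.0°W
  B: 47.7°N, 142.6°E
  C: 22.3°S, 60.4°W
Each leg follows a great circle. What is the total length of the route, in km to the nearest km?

21529 km

Leg A→B: central angle 0.7851 rad, distance 5002.0 km.
Leg B→C: central angle 2.5941 rad, distance 16527.0 km.
Total: 5002.0 + 16527.0 ≈ 21529 km.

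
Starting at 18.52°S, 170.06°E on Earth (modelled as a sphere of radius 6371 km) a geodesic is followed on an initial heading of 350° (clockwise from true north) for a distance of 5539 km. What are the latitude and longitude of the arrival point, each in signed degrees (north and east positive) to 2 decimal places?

30.56°, 161.20°

Angular distance δ = d/R = 5539/6371 = 0.86941 rad; initial bearing θ = 6.1087 rad.
sin φ₂ = sin φ₁ cos δ + cos φ₁ sin δ cos θ = (-0.3176)(0.6453) + (0.9482)(0.7639)(0.9848) = 0.5084, so φ₂ = 30.56°.
Δλ = atan2(sin θ sin δ cos φ₁, cos δ − sin φ₁ sin φ₂) = atan2(-0.1258, 0.8068) = -8.862°.
λ₂ = 170.060° − 8.862° = 161.20°.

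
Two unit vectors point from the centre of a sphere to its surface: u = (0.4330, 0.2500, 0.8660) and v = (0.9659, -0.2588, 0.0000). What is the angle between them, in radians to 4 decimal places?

u·v = 0.3535; |u| = 1.0000, |v| = 1.0000.
cos θ = (u·v)/(|u||v|) = 0.3536, so θ = 1.2094 rad.

1.2094 rad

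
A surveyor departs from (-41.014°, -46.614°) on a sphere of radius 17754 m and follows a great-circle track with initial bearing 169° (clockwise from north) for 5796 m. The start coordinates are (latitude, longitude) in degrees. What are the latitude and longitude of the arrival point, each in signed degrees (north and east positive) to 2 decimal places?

Angular distance δ = d/R = 5796/17754 = 0.32646 rad; initial bearing θ = 2.9496 rad.
sin φ₂ = sin φ₁ cos δ + cos φ₁ sin δ cos θ = (-0.6562)(0.9472) + (0.7545)(0.3207)(-0.9816) = -0.8591, so φ₂ = -59.22°.
Δλ = atan2(sin θ sin δ cos φ₁, cos δ − sin φ₁ sin φ₂) = atan2(0.0462, 0.3834) = 6.867°.
λ₂ = -46.614° + 6.867° = -39.75°.

-59.22°, -39.75°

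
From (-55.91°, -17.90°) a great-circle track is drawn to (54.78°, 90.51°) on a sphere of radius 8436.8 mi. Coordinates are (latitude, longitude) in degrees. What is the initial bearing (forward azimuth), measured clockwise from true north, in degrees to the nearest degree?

61°

With φ₁ = -0.9758, φ₂ = 0.9561, Δλ = 1.8921 rad, the forward-azimuth formula gives
θ = atan2( sin Δλ cos φ₂ , cos φ₁ sin φ₂ − sin φ₁ cos φ₂ cos Δλ ) = atan2(0.5472, 0.3071) = 60.70°.
So the initial bearing is 61°.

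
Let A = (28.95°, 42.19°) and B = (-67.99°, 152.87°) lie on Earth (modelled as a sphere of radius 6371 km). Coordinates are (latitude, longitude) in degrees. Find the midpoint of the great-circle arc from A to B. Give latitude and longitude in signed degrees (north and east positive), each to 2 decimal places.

Central angle δ = 2.1707 rad. Interpolating on the sphere with fraction f = 0.5:
P = [sin((1−f)δ)·A + sin(fδ)·B] / sin δ = 1.0716·A + 1.0716·B in Cartesian coordinates,
giving P = (0.3373, 0.8129, -0.4748), i.e. latitude -28.35°, longitude 67.46°.

-28.35°, 67.46°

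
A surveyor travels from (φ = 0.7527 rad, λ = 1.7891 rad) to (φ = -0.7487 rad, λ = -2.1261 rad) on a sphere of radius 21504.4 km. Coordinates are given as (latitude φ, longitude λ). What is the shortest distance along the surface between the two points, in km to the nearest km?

In radians: φ₁ = 0.7527, φ₂ = -0.7487, Δλ = 135.676° = 2.3680 rad.
Haversine: a = sin²(Δφ/2) + cos φ₁ cos φ₂ sin²(Δλ/2) = 0.4653 + (0.7298)(0.7326)(0.8577) = 0.92391.
Central angle c = 2·arcsin(√a) = 2.58266 rad.
Distance = R·c = 21504.4 × 2.5827 ≈ 55539 km.

55539 km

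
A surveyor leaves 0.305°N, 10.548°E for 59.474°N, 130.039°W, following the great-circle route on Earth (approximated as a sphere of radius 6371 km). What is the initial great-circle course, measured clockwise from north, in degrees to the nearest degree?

With φ₁ = 0.0053, φ₂ = 1.0380, Δλ = -2.4537 rad, the forward-azimuth formula gives
θ = atan2( sin Δλ cos φ₂ , cos φ₁ sin φ₂ − sin φ₁ cos φ₂ cos Δλ ) = atan2(-0.3225, 0.8635) = -20.48°.
Adding 360° brings this into [0°, 360°): 340°.

340°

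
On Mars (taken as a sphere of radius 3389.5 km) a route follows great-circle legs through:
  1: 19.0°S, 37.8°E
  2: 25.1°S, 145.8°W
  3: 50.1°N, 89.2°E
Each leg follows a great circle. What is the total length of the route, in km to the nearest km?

15792 km

Leg 1→2: central angle 2.3695 rad, distance 8031.3 km.
Leg 2→3: central angle 2.2898 rad, distance 7761.2 km.
Total: 8031.3 + 7761.2 ≈ 15792 km.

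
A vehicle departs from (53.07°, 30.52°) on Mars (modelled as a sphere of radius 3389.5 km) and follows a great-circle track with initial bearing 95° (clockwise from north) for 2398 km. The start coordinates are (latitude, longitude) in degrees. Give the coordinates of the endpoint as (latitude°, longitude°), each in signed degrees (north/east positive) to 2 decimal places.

Angular distance δ = d/R = 2398/3389.5 = 0.70748 rad; initial bearing θ = 1.6581 rad.
sin φ₂ = sin φ₁ cos δ + cos φ₁ sin δ cos θ = (0.7994)(0.7600) + (0.6008)(0.6499)(-0.0872) = 0.5735, so φ₂ = 34.99°.
Δλ = atan2(sin θ sin δ cos φ₁, cos δ − sin φ₁ sin φ₂) = atan2(0.3890, 0.3016) = 52.216°.
λ₂ = 30.520° + 52.216° = 82.74°.

34.99°, 82.74°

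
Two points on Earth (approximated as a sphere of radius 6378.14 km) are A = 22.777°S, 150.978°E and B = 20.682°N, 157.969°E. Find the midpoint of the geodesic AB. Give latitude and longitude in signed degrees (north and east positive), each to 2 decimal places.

Central angle δ = 0.7678 rad. Interpolating on the sphere with fraction f = 0.5:
P = [sin((1−f)δ)·A + sin(fδ)·B] / sin δ = 0.5392·A + 0.5392·B in Cartesian coordinates,
giving P = (-0.9024, 0.4305, -0.0183), i.e. latitude -1.05°, longitude 154.50°.

-1.05°, 154.50°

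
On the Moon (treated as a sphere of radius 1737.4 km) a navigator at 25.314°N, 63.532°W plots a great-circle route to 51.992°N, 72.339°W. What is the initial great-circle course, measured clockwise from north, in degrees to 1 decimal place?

348.2°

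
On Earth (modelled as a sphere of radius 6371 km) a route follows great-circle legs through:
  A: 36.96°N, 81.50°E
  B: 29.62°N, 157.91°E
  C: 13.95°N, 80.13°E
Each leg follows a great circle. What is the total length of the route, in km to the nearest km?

15041 km

Leg A→B: central angle 1.0924 rad, distance 6959.4 km.
Leg B→C: central angle 1.2685 rad, distance 8081.5 km.
Total: 6959.4 + 8081.5 ≈ 15041 km.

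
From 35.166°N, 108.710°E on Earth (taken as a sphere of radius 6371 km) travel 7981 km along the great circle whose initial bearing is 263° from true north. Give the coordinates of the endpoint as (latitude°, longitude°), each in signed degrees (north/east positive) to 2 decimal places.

4.90°, 37.59°

Angular distance δ = d/R = 7981/6371 = 1.25271 rad; initial bearing θ = 4.5902 rad.
sin φ₂ = sin φ₁ cos δ + cos φ₁ sin δ cos θ = (0.5759)(0.3128) + (0.8175)(0.9498)(-0.1219) = 0.0855, so φ₂ = 4.90°.
Δλ = atan2(sin θ sin δ cos φ₁, cos δ − sin φ₁ sin φ₂) = atan2(-0.7707, 0.2635) = -71.124°.
λ₂ = 108.710° − 71.124° = 37.59°.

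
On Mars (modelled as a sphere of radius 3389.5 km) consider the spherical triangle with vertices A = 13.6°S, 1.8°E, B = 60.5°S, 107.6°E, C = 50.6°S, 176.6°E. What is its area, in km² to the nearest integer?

5920159 km²

Side lengths (central angles): a = 0.6688, b = 2.0183, c = 1.4964 rad; semiperimeter s = 2.0917.
By l'Huilier's theorem, tan(E/4) = √[tan(s/2) tan((s−a)/2) tan((s−b)/2) tan((s−c)/2)], giving spherical excess E = 0.5153 rad.
Area = E·R² = 0.5153 × (3389.5)² ≈ 5920159 km².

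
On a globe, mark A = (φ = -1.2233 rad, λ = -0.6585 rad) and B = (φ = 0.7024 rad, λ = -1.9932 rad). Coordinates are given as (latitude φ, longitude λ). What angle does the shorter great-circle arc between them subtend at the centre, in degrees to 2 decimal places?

Let φ₁ = -1.2233 rad, φ₂ = 0.7024 rad, and Δλ = -1.3347 rad.
cos c = sin φ₁ sin φ₂ + cos φ₁ cos φ₂ cos Δλ = (-0.9402)(0.6461) + (0.3405)(0.7633)(0.2339) = -0.54663,
so c = arccos(-0.54663) = 2.14914 rad.
So the angular separation is 123.14°.

123.14°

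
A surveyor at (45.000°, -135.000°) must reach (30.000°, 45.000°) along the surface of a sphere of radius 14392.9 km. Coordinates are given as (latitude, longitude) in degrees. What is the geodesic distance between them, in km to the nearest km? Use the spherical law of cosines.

26376 km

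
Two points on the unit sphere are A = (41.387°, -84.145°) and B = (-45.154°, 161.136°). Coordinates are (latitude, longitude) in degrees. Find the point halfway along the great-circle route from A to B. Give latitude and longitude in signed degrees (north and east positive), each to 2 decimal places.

The central angle between A and B is δ = 2.3323 rad.
With f = 0.5, the slerp weights are sin((1−f)δ)/sin δ = 1.2700 and sin(fδ)/sin δ = 1.2700.
Weighted sum of the unit vectors: (1.2700)·(0.0765,-0.7463,0.6611) + (1.2700)·(-0.6673,0.2280,-0.7090) = (-0.7503, -0.6583, -0.0608).
Converting back: φ = atan2(z, √(x²+y²)) = -3.48°, λ = atan2(y, x) = -138.74°.

-3.48°, -138.74°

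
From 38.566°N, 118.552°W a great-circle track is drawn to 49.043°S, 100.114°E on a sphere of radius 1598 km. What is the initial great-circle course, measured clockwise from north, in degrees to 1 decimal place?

236.5°

Δλ = -141.334° = -2.4667 rad.
y = sin Δλ · cos φ₂ = (-0.6248)(0.6555) = -0.4095
x = cos φ₁ sin φ₂ − sin φ₁ cos φ₂ cos Δλ = (0.7819)(-0.7552) − (0.6234)(0.6555)(-0.7808) = -0.2714
θ = atan2(y, x) = -123.53°; adding 360° gives 236.5°.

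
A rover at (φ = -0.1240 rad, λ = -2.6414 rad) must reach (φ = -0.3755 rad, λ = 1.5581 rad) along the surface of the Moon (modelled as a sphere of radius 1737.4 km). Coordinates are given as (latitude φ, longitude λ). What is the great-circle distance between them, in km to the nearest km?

3459 km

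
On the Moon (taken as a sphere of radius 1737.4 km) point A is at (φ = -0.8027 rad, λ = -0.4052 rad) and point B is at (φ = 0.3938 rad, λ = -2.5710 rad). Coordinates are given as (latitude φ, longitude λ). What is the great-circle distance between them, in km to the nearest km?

3926 km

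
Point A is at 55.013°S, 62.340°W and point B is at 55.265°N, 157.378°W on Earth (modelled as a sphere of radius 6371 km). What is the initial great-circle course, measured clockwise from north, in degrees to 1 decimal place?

307.2°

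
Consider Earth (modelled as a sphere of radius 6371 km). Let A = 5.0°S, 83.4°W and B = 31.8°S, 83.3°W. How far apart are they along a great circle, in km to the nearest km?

Let φ₁ = -0.0873 rad, φ₂ = -0.5550 rad, and Δλ = 0.0017 rad.
cos c = sin φ₁ sin φ₂ + cos φ₁ cos φ₂ cos Δλ = (-0.0872)(-0.5270) + (0.9962)(0.8499)(1.0000) = 0.89258,
so c = arccos(0.89258) = 0.46775 rad.
Distance = R·c = 6371 × 0.4678 ≈ 2980 km.

2980 km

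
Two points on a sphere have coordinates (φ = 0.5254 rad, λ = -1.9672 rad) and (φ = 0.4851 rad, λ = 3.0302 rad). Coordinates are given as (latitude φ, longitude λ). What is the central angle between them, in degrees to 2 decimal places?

With latitudes φ₁ = 30.103°, φ₂ = 27.794° and longitude difference Δλ = -73.670°:
Haversine: a = sin²(Δφ/2) + cos φ₁ cos φ₂ sin²(Δλ/2) = 0.0004 + (0.8651)(0.8846)(0.3594) = 0.27547.
Central angle c = 2·arcsin(√a) = 1.10509 rad.
So the angular separation is 63.32°.

63.32°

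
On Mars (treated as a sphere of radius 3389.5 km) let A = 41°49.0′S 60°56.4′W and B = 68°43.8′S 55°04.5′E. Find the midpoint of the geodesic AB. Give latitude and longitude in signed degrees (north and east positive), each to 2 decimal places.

-67.24°, -31.86°

The central angle between A and B is δ = 1.0440 rad.
With f = 0.5, the slerp weights are sin((1−f)δ)/sin δ = 0.5768 and sin(fδ)/sin δ = 0.5768.
Weighted sum of the unit vectors: (0.5768)·(0.3620,-0.6515,-0.6667) + (0.5768)·(0.2077,0.2974,-0.9319) = (0.3286, -0.2042, -0.9221).
Converting back: φ = atan2(z, √(x²+y²)) = -67.24°, λ = atan2(y, x) = -31.86°.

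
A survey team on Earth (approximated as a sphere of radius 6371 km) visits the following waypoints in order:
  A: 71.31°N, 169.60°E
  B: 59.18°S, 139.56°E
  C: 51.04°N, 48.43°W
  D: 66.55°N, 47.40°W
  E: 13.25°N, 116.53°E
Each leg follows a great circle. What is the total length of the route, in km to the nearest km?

46445 km

Leg A→B: central angle 2.3069 rad, distance 14696.9 km.
Leg B→C: central angle 2.9789 rad, distance 18978.7 km.
Leg C→D: central angle 0.2709 rad, distance 1725.6 km.
Leg D→E: central angle 1.7335 rad, distance 11043.9 km.
Total: 14696.9 + 18978.7 + 1725.6 + 11043.9 ≈ 46445 km.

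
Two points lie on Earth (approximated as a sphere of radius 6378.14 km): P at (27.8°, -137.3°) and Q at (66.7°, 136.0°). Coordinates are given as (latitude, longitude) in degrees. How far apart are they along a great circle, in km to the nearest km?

With latitudes φ₁ = 27.800°, φ₂ = 66.700° and longitude difference Δλ = -86.700°:
cos c = sin φ₁ sin φ₂ + cos φ₁ cos φ₂ cos Δλ = (0.4664)(0.9184) + (0.8846)(0.3955)(0.0576) = 0.44849,
so c = arccos(0.44849) = 1.10572 rad.
Distance = R·c = 6378.14 × 1.1057 ≈ 7052 km.

7052 km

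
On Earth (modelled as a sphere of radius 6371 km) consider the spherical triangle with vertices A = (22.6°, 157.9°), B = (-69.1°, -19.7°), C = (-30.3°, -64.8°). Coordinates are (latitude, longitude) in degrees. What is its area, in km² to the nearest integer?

88831498 km²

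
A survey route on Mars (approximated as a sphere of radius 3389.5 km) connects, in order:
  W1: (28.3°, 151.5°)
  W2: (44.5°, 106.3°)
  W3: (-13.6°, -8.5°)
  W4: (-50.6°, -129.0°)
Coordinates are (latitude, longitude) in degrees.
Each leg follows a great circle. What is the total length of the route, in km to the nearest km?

Leg W1→W2: central angle 0.6844 rad, distance 2319.7 km.
Leg W2→W3: central angle 2.0438 rad, distance 6927.6 km.
Leg W3→W4: central angle 1.7026 rad, distance 5770.9 km.
Total: 2319.7 + 6927.6 + 5770.9 ≈ 15018 km.

15018 km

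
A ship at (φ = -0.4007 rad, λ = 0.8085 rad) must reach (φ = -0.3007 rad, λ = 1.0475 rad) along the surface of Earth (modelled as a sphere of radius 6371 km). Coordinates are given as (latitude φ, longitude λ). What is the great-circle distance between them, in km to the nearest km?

1564 km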